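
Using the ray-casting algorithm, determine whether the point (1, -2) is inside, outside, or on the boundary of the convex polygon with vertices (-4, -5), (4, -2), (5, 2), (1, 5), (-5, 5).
The point (1, -2) lies strictly inside the polygon

Cast a horizontal ray to the right from the query point and count how many polygon edges it crosses (each edge strictly once or zero times, handled with the usual half-open convention). 
Parity of crossings → odd ⇒ inside.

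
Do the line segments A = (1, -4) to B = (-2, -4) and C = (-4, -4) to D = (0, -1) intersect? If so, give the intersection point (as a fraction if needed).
No (intersection of containing lines falls outside at least one segment)

Parametrize and solve: t = 5/3, s = 0. At least one of these is outside [0, 1], so the segments do not intersect.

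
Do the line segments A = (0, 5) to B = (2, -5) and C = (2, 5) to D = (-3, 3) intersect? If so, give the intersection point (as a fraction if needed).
Yes; intersection at (4/27, 115/27) (t = 2/27 on AB, s = 10/27 on CD)

Parametrize AB as A + t(B − A) = (0 + 2 t, 5 + -10 t) and CD as C + s(D − C) = (2 + -5 s, 5 + -2 s). Solve the linear system for (t, s). Determinant = 54 ≠ 0, so a unique intersection of the containing lines exists. Solution: t = 2/27, s = 10/27 — both in [0, 1], so the segments cross. Intersection point: (4/27, 115/27).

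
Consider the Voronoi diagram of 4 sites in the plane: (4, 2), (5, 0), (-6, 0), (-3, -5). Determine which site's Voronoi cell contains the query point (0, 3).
Nearest site = (4, 2)

The Voronoi cell of site s contains exactly those query points closer to s than to any other site. Compute squared distances from q = (0, 3) to each site:
  (4 − 0)² + (2 − 3)² = 17
  (5 − 0)² + (0 − 3)² = 34
  (-6 − 0)² + (0 − 3)² = 45
  (-3 − 0)² + (-5 − 3)² = 73
Minimum is attained by (4, 2), so q lies in its Voronoi cell.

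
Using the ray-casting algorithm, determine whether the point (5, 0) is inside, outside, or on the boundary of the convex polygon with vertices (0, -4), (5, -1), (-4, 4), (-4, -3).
The point (5, 0) lies strictly outside the polygon

Cast a horizontal ray to the right from the query point and count how many polygon edges it crosses (each edge strictly once or zero times, handled with the usual half-open convention). 
Parity of crossings → even ⇒ outside.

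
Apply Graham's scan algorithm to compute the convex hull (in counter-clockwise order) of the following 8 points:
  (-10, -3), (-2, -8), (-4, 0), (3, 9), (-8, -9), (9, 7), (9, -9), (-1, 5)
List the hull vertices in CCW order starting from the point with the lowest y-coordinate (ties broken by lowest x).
Hull (CCW) = [(-8, -9), (9, -9), (9, 7), (3, 9), (-10, -3)]

Graham scan procedure:
  1. Find the pivot p₀ = point with lowest y (tie → lowest x): (-8, -9).
  2. Sort the remaining points by polar angle around p₀.
  3. Walk through sorted points, maintaining a stack; pop the top while the last three entries make a non-left turn (cross product ≤ 0).
  4. Final stack is the convex hull in CCW order: (-8, -9), (9, -9), (9, 7), (3, 9), (-10, -3).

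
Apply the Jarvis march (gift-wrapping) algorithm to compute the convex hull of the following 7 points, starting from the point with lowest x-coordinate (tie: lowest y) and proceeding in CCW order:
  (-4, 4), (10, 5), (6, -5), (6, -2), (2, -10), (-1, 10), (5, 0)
Hull (CCW) = [(-4, 4), (2, -10), (6, -5), (10, 5), (-1, 10)]

Jarvis march: at each step, from the current hull vertex p, select the next vertex q as the point such that every other point lies strictly to the left of (or on) the directed line p → q. (Equivalently: for every other point r, the cross product (q − p) × (r − p) ≥ 0.)
Starting point (lowest x, tie lowest y): (-4, 4). Wrap until returning to start. Resulting hull: (-4, 4), (2, -10), (6, -5), (10, 5), (-1, 10).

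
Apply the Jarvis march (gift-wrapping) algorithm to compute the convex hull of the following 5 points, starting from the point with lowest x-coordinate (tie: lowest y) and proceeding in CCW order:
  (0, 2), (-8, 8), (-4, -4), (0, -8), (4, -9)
Hull (CCW) = [(-8, 8), (-4, -4), (0, -8), (4, -9), (0, 2)]

Jarvis march: at each step, from the current hull vertex p, select the next vertex q as the point such that every other point lies strictly to the left of (or on) the directed line p → q. (Equivalently: for every other point r, the cross product (q − p) × (r − p) ≥ 0.)
Starting point (lowest x, tie lowest y): (-8, 8). Wrap until returning to start. Resulting hull: (-8, 8), (-4, -4), (0, -8), (4, -9), (0, 2).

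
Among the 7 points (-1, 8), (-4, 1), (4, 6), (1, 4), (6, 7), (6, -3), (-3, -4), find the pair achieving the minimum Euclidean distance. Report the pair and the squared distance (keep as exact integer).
Pair = ((4, 6), (6, 7)); squared distance = 5

Compute all C(7, 2) = 21 pairwise squared distances (x_i − x_j)² + (y_i − y_j)². The minimum is 5, attained by the pair ((4, 6), (6, 7)).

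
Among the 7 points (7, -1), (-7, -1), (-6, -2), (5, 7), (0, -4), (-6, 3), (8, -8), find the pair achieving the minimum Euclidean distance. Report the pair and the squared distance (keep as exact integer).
Pair = ((-7, -1), (-6, -2)); squared distance = 2

Compute all C(7, 2) = 21 pairwise squared distances (x_i − x_j)² + (y_i − y_j)². The minimum is 2, attained by the pair ((-7, -1), (-6, -2)).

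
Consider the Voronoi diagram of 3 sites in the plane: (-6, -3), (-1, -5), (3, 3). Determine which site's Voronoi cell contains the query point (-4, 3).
Nearest site = (-6, -3)

The Voronoi cell of site s contains exactly those query points closer to s than to any other site. Compute squared distances from q = (-4, 3) to each site:
  (-6 − -4)² + (-3 − 3)² = 40
  (3 − -4)² + (3 − 3)² = 49
  (-1 − -4)² + (-5 − 3)² = 73
Minimum is attained by (-6, -3), so q lies in its Voronoi cell.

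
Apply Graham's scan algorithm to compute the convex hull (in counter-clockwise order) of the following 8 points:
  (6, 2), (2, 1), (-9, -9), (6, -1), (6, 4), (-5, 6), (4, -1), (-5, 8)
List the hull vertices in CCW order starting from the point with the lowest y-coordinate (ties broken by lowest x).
Hull (CCW) = [(-9, -9), (6, -1), (6, 4), (-5, 8)]

Graham scan procedure:
  1. Find the pivot p₀ = point with lowest y (tie → lowest x): (-9, -9).
  2. Sort the remaining points by polar angle around p₀.
  3. Walk through sorted points, maintaining a stack; pop the top while the last three entries make a non-left turn (cross product ≤ 0).
  4. Final stack is the convex hull in CCW order: (-9, -9), (6, -1), (6, 4), (-5, 8).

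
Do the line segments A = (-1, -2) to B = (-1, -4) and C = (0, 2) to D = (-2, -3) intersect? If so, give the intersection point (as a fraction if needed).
No (intersection of containing lines falls outside at least one segment)

Parametrize and solve: t = -3/4, s = 1/2. At least one of these is outside [0, 1], so the segments do not intersect.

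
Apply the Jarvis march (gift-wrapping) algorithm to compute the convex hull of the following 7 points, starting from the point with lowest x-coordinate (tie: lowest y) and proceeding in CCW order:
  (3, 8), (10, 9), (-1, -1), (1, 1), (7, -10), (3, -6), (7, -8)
Hull (CCW) = [(-1, -1), (3, -6), (7, -10), (10, 9), (3, 8)]

Jarvis march: at each step, from the current hull vertex p, select the next vertex q as the point such that every other point lies strictly to the left of (or on) the directed line p → q. (Equivalently: for every other point r, the cross product (q − p) × (r − p) ≥ 0.)
Starting point (lowest x, tie lowest y): (-1, -1). Wrap until returning to start. Resulting hull: (-1, -1), (3, -6), (7, -10), (10, 9), (3, 8).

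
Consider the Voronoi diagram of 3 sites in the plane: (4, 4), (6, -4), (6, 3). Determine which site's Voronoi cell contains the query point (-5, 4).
Nearest site = (4, 4)

The Voronoi cell of site s contains exactly those query points closer to s than to any other site. Compute squared distances from q = (-5, 4) to each site:
  (4 − -5)² + (4 − 4)² = 81
  (6 − -5)² + (3 − 4)² = 122
  (6 − -5)² + (-4 − 4)² = 185
Minimum is attained by (4, 4), so q lies in its Voronoi cell.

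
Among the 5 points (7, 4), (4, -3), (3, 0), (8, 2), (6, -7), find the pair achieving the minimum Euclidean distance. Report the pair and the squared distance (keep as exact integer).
Pair = ((7, 4), (8, 2)); squared distance = 5

Compute all C(5, 2) = 10 pairwise squared distances (x_i − x_j)² + (y_i − y_j)². The minimum is 5, attained by the pair ((7, 4), (8, 2)).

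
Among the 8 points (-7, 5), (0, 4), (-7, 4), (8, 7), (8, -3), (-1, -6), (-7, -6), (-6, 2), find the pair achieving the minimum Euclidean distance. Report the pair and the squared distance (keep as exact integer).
Pair = ((-7, 5), (-7, 4)); squared distance = 1

Compute all C(8, 2) = 28 pairwise squared distances (x_i − x_j)² + (y_i − y_j)². The minimum is 1, attained by the pair ((-7, 5), (-7, 4)).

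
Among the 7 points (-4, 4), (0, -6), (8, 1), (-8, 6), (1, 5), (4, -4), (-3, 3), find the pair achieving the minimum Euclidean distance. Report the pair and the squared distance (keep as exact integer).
Pair = ((-4, 4), (-3, 3)); squared distance = 2

Compute all C(7, 2) = 21 pairwise squared distances (x_i − x_j)² + (y_i − y_j)². The minimum is 2, attained by the pair ((-4, 4), (-3, 3)).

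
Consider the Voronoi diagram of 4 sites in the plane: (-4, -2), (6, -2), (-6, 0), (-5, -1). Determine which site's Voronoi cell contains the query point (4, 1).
Nearest site = (6, -2)

The Voronoi cell of site s contains exactly those query points closer to s than to any other site. Compute squared distances from q = (4, 1) to each site:
  (6 − 4)² + (-2 − 1)² = 13
  (-4 − 4)² + (-2 − 1)² = 73
  (-5 − 4)² + (-1 − 1)² = 85
  (-6 − 4)² + (0 − 1)² = 101
Minimum is attained by (6, -2), so q lies in its Voronoi cell.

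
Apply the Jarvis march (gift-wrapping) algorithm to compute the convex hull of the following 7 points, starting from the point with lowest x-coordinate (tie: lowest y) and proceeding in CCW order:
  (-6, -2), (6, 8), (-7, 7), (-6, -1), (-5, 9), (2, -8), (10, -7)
Hull (CCW) = [(-7, 7), (-6, -2), (2, -8), (10, -7), (6, 8), (-5, 9)]

Jarvis march: at each step, from the current hull vertex p, select the next vertex q as the point such that every other point lies strictly to the left of (or on) the directed line p → q. (Equivalently: for every other point r, the cross product (q − p) × (r − p) ≥ 0.)
Starting point (lowest x, tie lowest y): (-7, 7). Wrap until returning to start. Resulting hull: (-7, 7), (-6, -2), (2, -8), (10, -7), (6, 8), (-5, 9).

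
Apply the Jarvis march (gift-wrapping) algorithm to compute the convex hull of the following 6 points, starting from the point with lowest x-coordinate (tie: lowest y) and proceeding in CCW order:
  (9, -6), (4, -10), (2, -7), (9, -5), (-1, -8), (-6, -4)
Hull (CCW) = [(-6, -4), (-1, -8), (4, -10), (9, -6), (9, -5)]

Jarvis march: at each step, from the current hull vertex p, select the next vertex q as the point such that every other point lies strictly to the left of (or on) the directed line p → q. (Equivalently: for every other point r, the cross product (q − p) × (r − p) ≥ 0.)
Starting point (lowest x, tie lowest y): (-6, -4). Wrap until returning to start. Resulting hull: (-6, -4), (-1, -8), (4, -10), (9, -6), (9, -5).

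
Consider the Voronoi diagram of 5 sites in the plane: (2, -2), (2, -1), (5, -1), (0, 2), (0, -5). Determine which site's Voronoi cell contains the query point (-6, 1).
Nearest site = (0, 2)

The Voronoi cell of site s contains exactly those query points closer to s than to any other site. Compute squared distances from q = (-6, 1) to each site:
  (0 − -6)² + (2 − 1)² = 37
  (2 − -6)² + (-1 − 1)² = 68
  (0 − -6)² + (-5 − 1)² = 72
  (2 − -6)² + (-2 − 1)² = 73
  (5 − -6)² + (-1 − 1)² = 125
Minimum is attained by (0, 2), so q lies in its Voronoi cell.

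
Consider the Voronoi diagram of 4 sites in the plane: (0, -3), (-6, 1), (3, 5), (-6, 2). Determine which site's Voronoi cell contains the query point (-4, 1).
Nearest site = (-6, 1)

The Voronoi cell of site s contains exactly those query points closer to s than to any other site. Compute squared distances from q = (-4, 1) to each site:
  (-6 − -4)² + (1 − 1)² = 4
  (-6 − -4)² + (2 − 1)² = 5
  (0 − -4)² + (-3 − 1)² = 32
  (3 − -4)² + (5 − 1)² = 65
Minimum is attained by (-6, 1), so q lies in its Voronoi cell.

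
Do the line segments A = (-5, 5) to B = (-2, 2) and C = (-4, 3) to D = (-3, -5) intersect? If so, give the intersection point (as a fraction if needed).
No (intersection of containing lines falls outside at least one segment)

Parametrize and solve: t = 2/7, s = -1/7. At least one of these is outside [0, 1], so the segments do not intersect.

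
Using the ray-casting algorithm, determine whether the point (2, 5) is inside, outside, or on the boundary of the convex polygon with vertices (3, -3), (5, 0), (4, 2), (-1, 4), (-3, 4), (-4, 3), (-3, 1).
The point (2, 5) lies strictly outside the polygon

Cast a horizontal ray to the right from the query point and count how many polygon edges it crosses (each edge strictly once or zero times, handled with the usual half-open convention). 
Parity of crossings → even ⇒ outside.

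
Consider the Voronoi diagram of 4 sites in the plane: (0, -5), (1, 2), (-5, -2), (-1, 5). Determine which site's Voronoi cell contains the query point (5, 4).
Nearest site = (1, 2)

The Voronoi cell of site s contains exactly those query points closer to s than to any other site. Compute squared distances from q = (5, 4) to each site:
  (1 − 5)² + (2 − 4)² = 20
  (-1 − 5)² + (5 − 4)² = 37
  (0 − 5)² + (-5 − 4)² = 106
  (-5 − 5)² + (-2 − 4)² = 136
Minimum is attained by (1, 2), so q lies in its Voronoi cell.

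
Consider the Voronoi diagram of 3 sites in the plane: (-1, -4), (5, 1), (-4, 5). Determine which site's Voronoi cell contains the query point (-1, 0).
Nearest site = (-1, -4)

The Voronoi cell of site s contains exactly those query points closer to s than to any other site. Compute squared distances from q = (-1, 0) to each site:
  (-1 − -1)² + (-4 − 0)² = 16
  (-4 − -1)² + (5 − 0)² = 34
  (5 − -1)² + (1 − 0)² = 37
Minimum is attained by (-1, -4), so q lies in its Voronoi cell.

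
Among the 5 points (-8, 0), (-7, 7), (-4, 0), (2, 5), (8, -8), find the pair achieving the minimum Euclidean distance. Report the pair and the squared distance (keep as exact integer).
Pair = ((-8, 0), (-4, 0)); squared distance = 16

Compute all C(5, 2) = 10 pairwise squared distances (x_i − x_j)² + (y_i − y_j)². The minimum is 16, attained by the pair ((-8, 0), (-4, 0)).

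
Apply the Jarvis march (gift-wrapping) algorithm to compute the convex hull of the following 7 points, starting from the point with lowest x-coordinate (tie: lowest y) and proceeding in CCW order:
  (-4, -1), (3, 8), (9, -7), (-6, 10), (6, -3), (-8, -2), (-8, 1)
Hull (CCW) = [(-8, -2), (9, -7), (3, 8), (-6, 10), (-8, 1)]

Jarvis march: at each step, from the current hull vertex p, select the next vertex q as the point such that every other point lies strictly to the left of (or on) the directed line p → q. (Equivalently: for every other point r, the cross product (q − p) × (r − p) ≥ 0.)
Starting point (lowest x, tie lowest y): (-8, -2). Wrap until returning to start. Resulting hull: (-8, -2), (9, -7), (3, 8), (-6, 10), (-8, 1).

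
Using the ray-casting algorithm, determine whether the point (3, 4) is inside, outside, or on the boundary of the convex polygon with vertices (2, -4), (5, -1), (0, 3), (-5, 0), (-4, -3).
The point (3, 4) lies strictly outside the polygon

Cast a horizontal ray to the right from the query point and count how many polygon edges it crosses (each edge strictly once or zero times, handled with the usual half-open convention). 
Parity of crossings → even ⇒ outside.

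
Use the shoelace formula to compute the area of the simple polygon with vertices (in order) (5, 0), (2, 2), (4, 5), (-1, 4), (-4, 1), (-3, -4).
Area = 87/2

Shoelace formula: Area = (1/2) |Σ_i (x_i · y_{i+1} − x_{i+1} · y_i)| (indices mod n). Compute each cross term:
  (5)(2) − (2)(0) = 10
  (2)(5) − (4)(2) = 2
  (4)(4) − (-1)(5) = 21
  (-1)(1) − (-4)(4) = 15
  (-4)(-4) − (-3)(1) = 19
  (-3)(0) − (5)(-4) = 20
Sum = 87, so (signed) Area = 87/2 = 87/2, |Area| = 87/2.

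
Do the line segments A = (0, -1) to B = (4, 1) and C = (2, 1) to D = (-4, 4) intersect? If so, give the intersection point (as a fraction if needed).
No (intersection of containing lines falls outside at least one segment)

Parametrize and solve: t = 3/4, s = -1/6. At least one of these is outside [0, 1], so the segments do not intersect.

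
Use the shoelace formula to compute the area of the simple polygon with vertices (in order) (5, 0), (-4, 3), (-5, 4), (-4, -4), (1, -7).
Area = 117/2

Shoelace formula: Area = (1/2) |Σ_i (x_i · y_{i+1} − x_{i+1} · y_i)| (indices mod n). Compute each cross term:
  (5)(3) − (-4)(0) = 15
  (-4)(4) − (-5)(3) = -1
  (-5)(-4) − (-4)(4) = 36
  (-4)(-7) − (1)(-4) = 32
  (1)(0) − (5)(-7) = 35
Sum = 117, so (signed) Area = 117/2 = 117/2, |Area| = 117/2.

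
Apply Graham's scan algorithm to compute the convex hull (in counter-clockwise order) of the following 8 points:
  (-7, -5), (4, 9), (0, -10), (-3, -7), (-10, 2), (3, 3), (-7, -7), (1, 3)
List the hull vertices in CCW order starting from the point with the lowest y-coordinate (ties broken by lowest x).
Hull (CCW) = [(0, -10), (3, 3), (4, 9), (-10, 2), (-7, -7)]

Graham scan procedure:
  1. Find the pivot p₀ = point with lowest y (tie → lowest x): (0, -10).
  2. Sort the remaining points by polar angle around p₀.
  3. Walk through sorted points, maintaining a stack; pop the top while the last three entries make a non-left turn (cross product ≤ 0).
  4. Final stack is the convex hull in CCW order: (0, -10), (3, 3), (4, 9), (-10, 2), (-7, -7).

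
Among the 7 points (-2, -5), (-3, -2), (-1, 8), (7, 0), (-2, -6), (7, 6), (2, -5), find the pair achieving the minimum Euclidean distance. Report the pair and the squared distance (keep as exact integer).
Pair = ((-2, -5), (-2, -6)); squared distance = 1

Compute all C(7, 2) = 21 pairwise squared distances (x_i − x_j)² + (y_i − y_j)². The minimum is 1, attained by the pair ((-2, -5), (-2, -6)).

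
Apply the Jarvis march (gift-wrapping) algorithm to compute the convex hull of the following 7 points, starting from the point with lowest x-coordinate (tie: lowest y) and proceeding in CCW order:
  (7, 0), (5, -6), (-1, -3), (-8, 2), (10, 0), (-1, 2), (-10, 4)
Hull (CCW) = [(-10, 4), (-8, 2), (-1, -3), (5, -6), (10, 0)]

Jarvis march: at each step, from the current hull vertex p, select the next vertex q as the point such that every other point lies strictly to the left of (or on) the directed line p → q. (Equivalently: for every other point r, the cross product (q − p) × (r − p) ≥ 0.)
Starting point (lowest x, tie lowest y): (-10, 4). Wrap until returning to start. Resulting hull: (-10, 4), (-8, 2), (-1, -3), (5, -6), (10, 0).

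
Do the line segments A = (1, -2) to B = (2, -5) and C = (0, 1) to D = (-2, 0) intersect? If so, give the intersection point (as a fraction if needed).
No (intersection of containing lines falls outside at least one segment)

Parametrize and solve: t = -1, s = 0. At least one of these is outside [0, 1], so the segments do not intersect.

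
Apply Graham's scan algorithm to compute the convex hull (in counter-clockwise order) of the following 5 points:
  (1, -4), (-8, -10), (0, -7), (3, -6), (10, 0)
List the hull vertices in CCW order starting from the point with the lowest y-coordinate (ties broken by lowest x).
Hull (CCW) = [(-8, -10), (3, -6), (10, 0), (1, -4)]

Graham scan procedure:
  1. Find the pivot p₀ = point with lowest y (tie → lowest x): (-8, -10).
  2. Sort the remaining points by polar angle around p₀.
  3. Walk through sorted points, maintaining a stack; pop the top while the last three entries make a non-left turn (cross product ≤ 0).
  4. Final stack is the convex hull in CCW order: (-8, -10), (3, -6), (10, 0), (1, -4).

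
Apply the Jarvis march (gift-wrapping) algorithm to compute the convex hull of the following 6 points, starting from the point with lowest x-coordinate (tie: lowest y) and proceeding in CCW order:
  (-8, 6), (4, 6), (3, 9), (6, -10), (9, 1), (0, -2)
Hull (CCW) = [(-8, 6), (6, -10), (9, 1), (3, 9)]

Jarvis march: at each step, from the current hull vertex p, select the next vertex q as the point such that every other point lies strictly to the left of (or on) the directed line p → q. (Equivalently: for every other point r, the cross product (q − p) × (r − p) ≥ 0.)
Starting point (lowest x, tie lowest y): (-8, 6). Wrap until returning to start. Resulting hull: (-8, 6), (6, -10), (9, 1), (3, 9).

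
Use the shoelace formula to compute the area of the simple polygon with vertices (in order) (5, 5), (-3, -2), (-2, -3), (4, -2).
Area = 28

Shoelace formula: Area = (1/2) |Σ_i (x_i · y_{i+1} − x_{i+1} · y_i)| (indices mod n). Compute each cross term:
  (5)(-2) − (-3)(5) = 5
  (-3)(-3) − (-2)(-2) = 5
  (-2)(-2) − (4)(-3) = 16
  (4)(5) − (5)(-2) = 30
Sum = 56, so (signed) Area = 56/2 = 28, |Area| = 28.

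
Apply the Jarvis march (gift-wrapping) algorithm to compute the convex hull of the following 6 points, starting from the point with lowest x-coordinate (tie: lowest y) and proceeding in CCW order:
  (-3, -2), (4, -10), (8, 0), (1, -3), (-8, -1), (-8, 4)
Hull (CCW) = [(-8, -1), (4, -10), (8, 0), (-8, 4)]

Jarvis march: at each step, from the current hull vertex p, select the next vertex q as the point such that every other point lies strictly to the left of (or on) the directed line p → q. (Equivalently: for every other point r, the cross product (q − p) × (r − p) ≥ 0.)
Starting point (lowest x, tie lowest y): (-8, -1). Wrap until returning to start. Resulting hull: (-8, -1), (4, -10), (8, 0), (-8, 4).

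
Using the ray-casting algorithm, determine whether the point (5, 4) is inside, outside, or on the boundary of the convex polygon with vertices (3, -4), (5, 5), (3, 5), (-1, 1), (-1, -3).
The point (5, 4) lies strictly outside the polygon

Cast a horizontal ray to the right from the query point and count how many polygon edges it crosses (each edge strictly once or zero times, handled with the usual half-open convention). 
Parity of crossings → even ⇒ outside.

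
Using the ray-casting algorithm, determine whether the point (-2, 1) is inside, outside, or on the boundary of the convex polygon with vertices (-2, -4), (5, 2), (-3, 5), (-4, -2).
The point (-2, 1) lies strictly inside the polygon

Cast a horizontal ray to the right from the query point and count how many polygon edges it crosses (each edge strictly once or zero times, handled with the usual half-open convention). 
Parity of crossings → odd ⇒ inside.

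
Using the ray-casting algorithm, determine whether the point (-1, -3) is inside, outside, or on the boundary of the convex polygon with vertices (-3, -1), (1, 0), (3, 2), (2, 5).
The point (-1, -3) lies strictly outside the polygon

Cast a horizontal ray to the right from the query point and count how many polygon edges it crosses (each edge strictly once or zero times, handled with the usual half-open convention). 
Parity of crossings → even ⇒ outside.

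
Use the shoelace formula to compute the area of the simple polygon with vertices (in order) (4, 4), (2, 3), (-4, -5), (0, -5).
Area = 23

Shoelace formula: Area = (1/2) |Σ_i (x_i · y_{i+1} − x_{i+1} · y_i)| (indices mod n). Compute each cross term:
  (4)(3) − (2)(4) = 4
  (2)(-5) − (-4)(3) = 2
  (-4)(-5) − (0)(-5) = 20
  (0)(4) − (4)(-5) = 20
Sum = 46, so (signed) Area = 46/2 = 23, |Area| = 23.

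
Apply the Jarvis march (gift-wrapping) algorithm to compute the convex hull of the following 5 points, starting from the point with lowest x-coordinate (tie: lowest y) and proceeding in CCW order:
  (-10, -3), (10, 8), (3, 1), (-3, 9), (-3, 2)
Hull (CCW) = [(-10, -3), (3, 1), (10, 8), (-3, 9)]

Jarvis march: at each step, from the current hull vertex p, select the next vertex q as the point such that every other point lies strictly to the left of (or on) the directed line p → q. (Equivalently: for every other point r, the cross product (q − p) × (r − p) ≥ 0.)
Starting point (lowest x, tie lowest y): (-10, -3). Wrap until returning to start. Resulting hull: (-10, -3), (3, 1), (10, 8), (-3, 9).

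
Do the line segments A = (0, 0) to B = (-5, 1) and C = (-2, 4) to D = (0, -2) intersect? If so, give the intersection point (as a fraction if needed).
Yes; intersection at (-5/7, 1/7) (t = 1/7 on AB, s = 9/14 on CD)

Parametrize AB as A + t(B − A) = (0 + -5 t, 0 + 1 t) and CD as C + s(D − C) = (-2 + 2 s, 4 + -6 s). Solve the linear system for (t, s). Determinant = -28 ≠ 0, so a unique intersection of the containing lines exists. Solution: t = 1/7, s = 9/14 — both in [0, 1], so the segments cross. Intersection point: (-5/7, 1/7).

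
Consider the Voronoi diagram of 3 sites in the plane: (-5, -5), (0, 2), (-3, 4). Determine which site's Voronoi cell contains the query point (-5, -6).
Nearest site = (-5, -5)

The Voronoi cell of site s contains exactly those query points closer to s than to any other site. Compute squared distances from q = (-5, -6) to each site:
  (-5 − -5)² + (-5 − -6)² = 1
  (0 − -5)² + (2 − -6)² = 89
  (-3 − -5)² + (4 − -6)² = 104
Minimum is attained by (-5, -5), so q lies in its Voronoi cell.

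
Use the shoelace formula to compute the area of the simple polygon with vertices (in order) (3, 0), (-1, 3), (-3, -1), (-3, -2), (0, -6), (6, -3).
Area = 85/2

Shoelace formula: Area = (1/2) |Σ_i (x_i · y_{i+1} − x_{i+1} · y_i)| (indices mod n). Compute each cross term:
  (3)(3) − (-1)(0) = 9
  (-1)(-1) − (-3)(3) = 10
  (-3)(-2) − (-3)(-1) = 3
  (-3)(-6) − (0)(-2) = 18
  (0)(-3) − (6)(-6) = 36
  (6)(0) − (3)(-3) = 9
Sum = 85, so (signed) Area = 85/2 = 85/2, |Area| = 85/2.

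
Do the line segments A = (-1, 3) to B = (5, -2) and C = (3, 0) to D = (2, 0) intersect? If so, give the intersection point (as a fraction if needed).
Yes; intersection at (13/5, 0) (t = 3/5 on AB, s = 2/5 on CD)

Parametrize AB as A + t(B − A) = (-1 + 6 t, 3 + -5 t) and CD as C + s(D − C) = (3 + -1 s, 0 + 0 s). Solve the linear system for (t, s). Determinant = 5 ≠ 0, so a unique intersection of the containing lines exists. Solution: t = 3/5, s = 2/5 — both in [0, 1], so the segments cross. Intersection point: (13/5, 0).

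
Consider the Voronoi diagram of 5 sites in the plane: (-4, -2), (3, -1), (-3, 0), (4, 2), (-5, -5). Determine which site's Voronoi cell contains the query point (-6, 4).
Nearest site = (-3, 0)

The Voronoi cell of site s contains exactly those query points closer to s than to any other site. Compute squared distances from q = (-6, 4) to each site:
  (-3 − -6)² + (0 − 4)² = 25
  (-4 − -6)² + (-2 − 4)² = 40
  (-5 − -6)² + (-5 − 4)² = 82
  (4 − -6)² + (2 − 4)² = 104
  (3 − -6)² + (-1 − 4)² = 106
Minimum is attained by (-3, 0), so q lies in its Voronoi cell.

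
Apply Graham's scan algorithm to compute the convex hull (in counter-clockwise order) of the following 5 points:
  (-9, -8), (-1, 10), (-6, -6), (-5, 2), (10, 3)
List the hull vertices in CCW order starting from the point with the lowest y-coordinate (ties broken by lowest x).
Hull (CCW) = [(-9, -8), (10, 3), (-1, 10), (-5, 2)]

Graham scan procedure:
  1. Find the pivot p₀ = point with lowest y (tie → lowest x): (-9, -8).
  2. Sort the remaining points by polar angle around p₀.
  3. Walk through sorted points, maintaining a stack; pop the top while the last three entries make a non-left turn (cross product ≤ 0).
  4. Final stack is the convex hull in CCW order: (-9, -8), (10, 3), (-1, 10), (-5, 2).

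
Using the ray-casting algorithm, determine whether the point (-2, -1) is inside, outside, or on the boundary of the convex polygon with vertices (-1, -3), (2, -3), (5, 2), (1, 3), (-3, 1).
The point (-2, -1) lies on the polygon boundary

Boundary check: the query satisfies the collinearity and bounding-box conditions for some polygon edge, so it lies exactly on the boundary.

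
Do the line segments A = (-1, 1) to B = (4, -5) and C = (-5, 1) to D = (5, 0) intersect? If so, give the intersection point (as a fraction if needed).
Yes; intersection at (-7/11, 31/55) (t = 4/55 on AB, s = 24/55 on CD)

Parametrize AB as A + t(B − A) = (-1 + 5 t, 1 + -6 t) and CD as C + s(D − C) = (-5 + 10 s, 1 + -1 s). Solve the linear system for (t, s). Determinant = -55 ≠ 0, so a unique intersection of the containing lines exists. Solution: t = 4/55, s = 24/55 — both in [0, 1], so the segments cross. Intersection point: (-7/11, 31/55).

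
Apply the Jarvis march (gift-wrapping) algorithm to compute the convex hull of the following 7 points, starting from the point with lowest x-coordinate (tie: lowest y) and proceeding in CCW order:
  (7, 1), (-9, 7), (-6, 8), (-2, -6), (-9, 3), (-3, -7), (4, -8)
Hull (CCW) = [(-9, 3), (-3, -7), (4, -8), (7, 1), (-6, 8), (-9, 7)]

Jarvis march: at each step, from the current hull vertex p, select the next vertex q as the point such that every other point lies strictly to the left of (or on) the directed line p → q. (Equivalently: for every other point r, the cross product (q − p) × (r − p) ≥ 0.)
Starting point (lowest x, tie lowest y): (-9, 3). Wrap until returning to start. Resulting hull: (-9, 3), (-3, -7), (4, -8), (7, 1), (-6, 8), (-9, 7).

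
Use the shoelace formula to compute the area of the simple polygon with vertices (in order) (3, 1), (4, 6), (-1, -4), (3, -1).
Area = 23/2

Shoelace formula: Area = (1/2) |Σ_i (x_i · y_{i+1} − x_{i+1} · y_i)| (indices mod n). Compute each cross term:
  (3)(6) − (4)(1) = 14
  (4)(-4) − (-1)(6) = -10
  (-1)(-1) − (3)(-4) = 13
  (3)(1) − (3)(-1) = 6
Sum = 23, so (signed) Area = 23/2 = 23/2, |Area| = 23/2.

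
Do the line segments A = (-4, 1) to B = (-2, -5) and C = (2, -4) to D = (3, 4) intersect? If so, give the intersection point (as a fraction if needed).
No (intersection of containing lines falls outside at least one segment)

Parametrize and solve: t = 53/22, s = -13/11. At least one of these is outside [0, 1], so the segments do not intersect.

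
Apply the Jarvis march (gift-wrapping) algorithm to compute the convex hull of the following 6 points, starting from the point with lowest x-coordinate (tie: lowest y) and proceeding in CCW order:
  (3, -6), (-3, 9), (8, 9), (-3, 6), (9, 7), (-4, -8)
Hull (CCW) = [(-4, -8), (3, -6), (9, 7), (8, 9), (-3, 9)]

Jarvis march: at each step, from the current hull vertex p, select the next vertex q as the point such that every other point lies strictly to the left of (or on) the directed line p → q. (Equivalently: for every other point r, the cross product (q − p) × (r − p) ≥ 0.)
Starting point (lowest x, tie lowest y): (-4, -8). Wrap until returning to start. Resulting hull: (-4, -8), (3, -6), (9, 7), (8, 9), (-3, 9).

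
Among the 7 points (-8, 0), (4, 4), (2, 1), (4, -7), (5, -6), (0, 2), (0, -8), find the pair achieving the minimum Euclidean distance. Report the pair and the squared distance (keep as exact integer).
Pair = ((4, -7), (5, -6)); squared distance = 2

Compute all C(7, 2) = 21 pairwise squared distances (x_i − x_j)² + (y_i − y_j)². The minimum is 2, attained by the pair ((4, -7), (5, -6)).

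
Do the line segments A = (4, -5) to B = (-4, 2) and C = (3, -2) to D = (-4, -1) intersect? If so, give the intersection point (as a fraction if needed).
Yes; intersection at (4/41, -65/41) (t = 20/41 on AB, s = 17/41 on CD)

Parametrize AB as A + t(B − A) = (4 + -8 t, -5 + 7 t) and CD as C + s(D − C) = (3 + -7 s, -2 + 1 s). Solve the linear system for (t, s). Determinant = -41 ≠ 0, so a unique intersection of the containing lines exists. Solution: t = 20/41, s = 17/41 — both in [0, 1], so the segments cross. Intersection point: (4/41, -65/41).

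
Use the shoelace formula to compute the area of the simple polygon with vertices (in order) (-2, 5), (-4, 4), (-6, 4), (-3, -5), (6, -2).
Area = 62

Shoelace formula: Area = (1/2) |Σ_i (x_i · y_{i+1} − x_{i+1} · y_i)| (indices mod n). Compute each cross term:
  (-2)(4) − (-4)(5) = 12
  (-4)(4) − (-6)(4) = 8
  (-6)(-5) − (-3)(4) = 42
  (-3)(-2) − (6)(-5) = 36
  (6)(5) − (-2)(-2) = 26
Sum = 124, so (signed) Area = 124/2 = 62, |Area| = 62.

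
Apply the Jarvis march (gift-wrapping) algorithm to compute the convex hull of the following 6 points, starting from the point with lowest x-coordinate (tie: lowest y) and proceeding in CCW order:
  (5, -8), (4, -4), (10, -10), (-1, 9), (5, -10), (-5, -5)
Hull (CCW) = [(-5, -5), (5, -10), (10, -10), (-1, 9)]

Jarvis march: at each step, from the current hull vertex p, select the next vertex q as the point such that every other point lies strictly to the left of (or on) the directed line p → q. (Equivalently: for every other point r, the cross product (q − p) × (r − p) ≥ 0.)
Starting point (lowest x, tie lowest y): (-5, -5). Wrap until returning to start. Resulting hull: (-5, -5), (5, -10), (10, -10), (-1, 9).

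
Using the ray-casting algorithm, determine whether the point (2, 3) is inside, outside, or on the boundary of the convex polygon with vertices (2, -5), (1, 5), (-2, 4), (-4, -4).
The point (2, 3) lies strictly outside the polygon

Cast a horizontal ray to the right from the query point and count how many polygon edges it crosses (each edge strictly once or zero times, handled with the usual half-open convention). 
Parity of crossings → even ⇒ outside.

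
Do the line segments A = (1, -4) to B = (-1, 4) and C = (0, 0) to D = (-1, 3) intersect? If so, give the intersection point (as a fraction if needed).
Yes; intersection at (0, 0) (t = 1/2 on AB, s = 0 on CD)

Parametrize AB as A + t(B − A) = (1 + -2 t, -4 + 8 t) and CD as C + s(D − C) = (0 + -1 s, 0 + 3 s). Solve the linear system for (t, s). Determinant = -2 ≠ 0, so a unique intersection of the containing lines exists. Solution: t = 1/2, s = 0 — both in [0, 1], so the segments cross. Intersection point: (0, 0).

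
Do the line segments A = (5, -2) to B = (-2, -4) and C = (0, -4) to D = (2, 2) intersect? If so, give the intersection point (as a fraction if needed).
Yes; intersection at (4/19, -64/19) (t = 13/19 on AB, s = 2/19 on CD)

Parametrize AB as A + t(B − A) = (5 + -7 t, -2 + -2 t) and CD as C + s(D − C) = (0 + 2 s, -4 + 6 s). Solve the linear system for (t, s). Determinant = 38 ≠ 0, so a unique intersection of the containing lines exists. Solution: t = 13/19, s = 2/19 — both in [0, 1], so the segments cross. Intersection point: (4/19, -64/19).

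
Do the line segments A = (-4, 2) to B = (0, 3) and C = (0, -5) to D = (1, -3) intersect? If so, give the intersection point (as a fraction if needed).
No (intersection of containing lines falls outside at least one segment)

Parametrize and solve: t = 15/7, s = 32/7. At least one of these is outside [0, 1], so the segments do not intersect.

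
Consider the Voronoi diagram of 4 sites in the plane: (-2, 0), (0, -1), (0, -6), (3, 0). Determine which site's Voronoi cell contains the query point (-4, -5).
Nearest site = (0, -6)

The Voronoi cell of site s contains exactly those query points closer to s than to any other site. Compute squared distances from q = (-4, -5) to each site:
  (0 − -4)² + (-6 − -5)² = 17
  (-2 − -4)² + (0 − -5)² = 29
  (0 − -4)² + (-1 − -5)² = 32
  (3 − -4)² + (0 − -5)² = 74
Minimum is attained by (0, -6), so q lies in its Voronoi cell.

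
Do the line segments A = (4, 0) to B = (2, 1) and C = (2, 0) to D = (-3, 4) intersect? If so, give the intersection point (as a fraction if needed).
No (intersection of containing lines falls outside at least one segment)

Parametrize and solve: t = 8/3, s = 2/3. At least one of these is outside [0, 1], so the segments do not intersect.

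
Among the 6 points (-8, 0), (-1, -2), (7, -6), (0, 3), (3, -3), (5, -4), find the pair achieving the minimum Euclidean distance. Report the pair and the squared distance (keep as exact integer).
Pair = ((3, -3), (5, -4)); squared distance = 5

Compute all C(6, 2) = 15 pairwise squared distances (x_i − x_j)² + (y_i − y_j)². The minimum is 5, attained by the pair ((3, -3), (5, -4)).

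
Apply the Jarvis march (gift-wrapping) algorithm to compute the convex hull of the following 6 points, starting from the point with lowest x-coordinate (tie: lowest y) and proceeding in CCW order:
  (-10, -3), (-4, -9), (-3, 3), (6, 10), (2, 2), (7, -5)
Hull (CCW) = [(-10, -3), (-4, -9), (7, -5), (6, 10), (-3, 3)]

Jarvis march: at each step, from the current hull vertex p, select the next vertex q as the point such that every other point lies strictly to the left of (or on) the directed line p → q. (Equivalently: for every other point r, the cross product (q − p) × (r − p) ≥ 0.)
Starting point (lowest x, tie lowest y): (-10, -3). Wrap until returning to start. Resulting hull: (-10, -3), (-4, -9), (7, -5), (6, 10), (-3, 3).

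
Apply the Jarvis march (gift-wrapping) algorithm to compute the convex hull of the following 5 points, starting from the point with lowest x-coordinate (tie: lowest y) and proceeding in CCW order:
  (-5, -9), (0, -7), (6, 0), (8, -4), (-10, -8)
Hull (CCW) = [(-10, -8), (-5, -9), (8, -4), (6, 0)]

Jarvis march: at each step, from the current hull vertex p, select the next vertex q as the point such that every other point lies strictly to the left of (or on) the directed line p → q. (Equivalently: for every other point r, the cross product (q − p) × (r − p) ≥ 0.)
Starting point (lowest x, tie lowest y): (-10, -8). Wrap until returning to start. Resulting hull: (-10, -8), (-5, -9), (8, -4), (6, 0).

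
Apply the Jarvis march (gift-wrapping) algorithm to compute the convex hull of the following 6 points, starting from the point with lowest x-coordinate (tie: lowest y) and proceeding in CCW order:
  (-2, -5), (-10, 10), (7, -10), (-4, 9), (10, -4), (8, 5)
Hull (CCW) = [(-10, 10), (-2, -5), (7, -10), (10, -4), (8, 5), (-4, 9)]

Jarvis march: at each step, from the current hull vertex p, select the next vertex q as the point such that every other point lies strictly to the left of (or on) the directed line p → q. (Equivalently: for every other point r, the cross product (q − p) × (r − p) ≥ 0.)
Starting point (lowest x, tie lowest y): (-10, 10). Wrap until returning to start. Resulting hull: (-10, 10), (-2, -5), (7, -10), (10, -4), (8, 5), (-4, 9).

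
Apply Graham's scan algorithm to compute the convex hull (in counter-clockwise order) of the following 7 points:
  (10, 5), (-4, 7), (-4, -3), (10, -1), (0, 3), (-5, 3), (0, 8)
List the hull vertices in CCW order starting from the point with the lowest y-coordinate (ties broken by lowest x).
Hull (CCW) = [(-4, -3), (10, -1), (10, 5), (0, 8), (-4, 7), (-5, 3)]

Graham scan procedure:
  1. Find the pivot p₀ = point with lowest y (tie → lowest x): (-4, -3).
  2. Sort the remaining points by polar angle around p₀.
  3. Walk through sorted points, maintaining a stack; pop the top while the last three entries make a non-left turn (cross product ≤ 0).
  4. Final stack is the convex hull in CCW order: (-4, -3), (10, -1), (10, 5), (0, 8), (-4, 7), (-5, 3).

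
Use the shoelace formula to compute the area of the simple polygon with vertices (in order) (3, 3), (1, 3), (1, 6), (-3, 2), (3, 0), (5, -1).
Area = 19

Shoelace formula: Area = (1/2) |Σ_i (x_i · y_{i+1} − x_{i+1} · y_i)| (indices mod n). Compute each cross term:
  (3)(3) − (1)(3) = 6
  (1)(6) − (1)(3) = 3
  (1)(2) − (-3)(6) = 20
  (-3)(0) − (3)(2) = -6
  (3)(-1) − (5)(0) = -3
  (5)(3) − (3)(-1) = 18
Sum = 38, so (signed) Area = 38/2 = 19, |Area| = 19.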